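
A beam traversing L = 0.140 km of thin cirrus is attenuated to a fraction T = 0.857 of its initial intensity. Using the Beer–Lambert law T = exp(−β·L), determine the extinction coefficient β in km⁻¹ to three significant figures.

1.10 km⁻¹

Beer–Lambert: T = exp(−βL) ⇒ β = −ln(T)/L = −ln(0.857)/0.140 = 0.1543/0.140 = 1.102 km⁻¹.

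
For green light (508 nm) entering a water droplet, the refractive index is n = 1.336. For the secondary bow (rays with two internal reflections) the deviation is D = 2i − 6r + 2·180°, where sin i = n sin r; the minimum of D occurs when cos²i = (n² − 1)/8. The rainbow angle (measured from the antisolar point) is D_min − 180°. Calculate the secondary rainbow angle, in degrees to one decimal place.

cos²i = (1.78490 − 1)/8 = 0.09811; i = arccos(0.31323) = 71.746°.
sin r = sin 71.746°/1.336 = 0.71084; r = 45.303°.
D_min = 2·71.746° − 6·45.303° + 360° = 231.674°.
Rainbow angle = D_min − 180° = 51.674°.

51.7°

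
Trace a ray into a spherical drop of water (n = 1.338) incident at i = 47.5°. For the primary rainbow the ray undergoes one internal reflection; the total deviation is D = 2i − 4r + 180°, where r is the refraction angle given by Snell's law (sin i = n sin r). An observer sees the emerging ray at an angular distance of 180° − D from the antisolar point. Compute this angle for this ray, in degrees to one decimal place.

38.8°

sin r = sin 47.5° / 1.338 = 0.7373/1.338 = 0.5510; r = 33.44°.
D = 2·47.5° − 4·33.44° + 180° = 95.00° − 133.75° + 180° = 141.25°.
Angle from antisolar point = 180° − D = 38.75°.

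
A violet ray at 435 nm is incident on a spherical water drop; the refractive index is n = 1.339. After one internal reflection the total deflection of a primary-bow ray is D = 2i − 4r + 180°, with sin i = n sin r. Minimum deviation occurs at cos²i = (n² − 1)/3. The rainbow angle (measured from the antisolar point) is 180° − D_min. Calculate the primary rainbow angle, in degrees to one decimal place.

41.2°

cos²i = (1.79292 − 1)/3 = 0.26431; i = arccos(0.51411) = 59.062°.
sin r = sin 59.062°/1.339 = 0.64057; r = 39.834°.
D_min = 2·59.062° − 4·39.834° + 180° = 138.786°.
Rainbow angle = 180° − D_min = 41.214°.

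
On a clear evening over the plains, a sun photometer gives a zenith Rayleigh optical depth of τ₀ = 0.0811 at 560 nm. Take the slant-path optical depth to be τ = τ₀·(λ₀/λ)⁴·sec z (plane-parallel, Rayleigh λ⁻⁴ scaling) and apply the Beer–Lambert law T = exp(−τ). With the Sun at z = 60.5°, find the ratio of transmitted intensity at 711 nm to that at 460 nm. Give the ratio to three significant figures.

1.35

Airmass: sec 60.5° = 2.0308.
τ(711 nm) = 0.0811 × (560/711)⁴ × 2.0308 = 0.0811 × 0.3848 × 2.0308 = 0.0634.
τ(460 nm) = 0.0811 × (560/460)⁴ × 2.0308 = 0.0811 × 2.1964 × 2.0308 = 0.3617.
T(711)/T(460) = exp(τ_B − τ_A) = exp(0.2984) = 1.3477.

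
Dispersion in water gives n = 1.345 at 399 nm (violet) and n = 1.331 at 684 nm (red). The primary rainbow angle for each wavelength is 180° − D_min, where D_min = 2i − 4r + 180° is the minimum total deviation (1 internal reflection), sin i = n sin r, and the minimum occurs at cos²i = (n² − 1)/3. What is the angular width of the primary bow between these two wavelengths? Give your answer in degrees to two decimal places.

At 399 nm (n = 1.345): cos²i = 0.26967 → i = 58.715°, r = 39.448°, D_min = 139.635°, rainbow angle = 40.365°.
At 684 nm (n = 1.331): cos²i = 0.25719 → i = 59.527°, r = 40.356°, D_min = 137.630°, rainbow angle = 42.370°.
Angular width = |40.365° − 42.370°| = 2.005°.

2.01°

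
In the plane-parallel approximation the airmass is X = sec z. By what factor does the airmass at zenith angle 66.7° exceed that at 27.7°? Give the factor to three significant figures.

X(66.7°)/X(27.7°) = sec 66.7° / sec 27.7° = cos 27.7° / cos 66.7° = 0.8854/0.3955 = 2.2384.

2.24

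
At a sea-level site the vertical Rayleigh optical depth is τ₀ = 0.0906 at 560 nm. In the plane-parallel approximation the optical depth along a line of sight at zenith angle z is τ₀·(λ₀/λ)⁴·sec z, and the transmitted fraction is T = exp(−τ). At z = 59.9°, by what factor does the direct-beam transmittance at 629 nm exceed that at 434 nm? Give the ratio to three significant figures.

1.47

Airmass: sec 59.9° = 1.9940.
τ(629 nm) = 0.0906 × (560/629)⁴ × 1.9940 = 0.0906 × 0.6283 × 1.9940 = 0.1135.
τ(434 nm) = 0.0906 × (560/434)⁴ × 1.9940 = 0.0906 × 2.7720 × 1.9940 = 0.5008.
T(629)/T(434) = exp(τ_B − τ_A) = exp(0.3873) = 1.4730.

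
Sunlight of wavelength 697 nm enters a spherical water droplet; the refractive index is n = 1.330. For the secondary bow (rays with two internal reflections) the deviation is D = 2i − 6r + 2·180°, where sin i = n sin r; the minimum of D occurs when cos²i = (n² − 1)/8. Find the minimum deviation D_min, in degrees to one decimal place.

230.1°

cos²i = (1.76890 − 1)/8 = 0.09611; i = arccos(0.31002) = 71.940°.
sin r = sin 71.940°/1.330 = 0.71483; r = 45.630°.
D_min = 2·71.940° − 6·45.630° + 360° = 230.101°.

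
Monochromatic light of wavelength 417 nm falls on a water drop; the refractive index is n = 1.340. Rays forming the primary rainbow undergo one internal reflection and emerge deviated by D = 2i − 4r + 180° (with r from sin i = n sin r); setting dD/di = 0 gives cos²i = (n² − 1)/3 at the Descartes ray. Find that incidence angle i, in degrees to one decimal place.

cos²i = (1.340² − 1)/3 = (1.79560 − 1)/3 = 0.26520.
cos i = 0.51498, so i = 59.004°.

59.0°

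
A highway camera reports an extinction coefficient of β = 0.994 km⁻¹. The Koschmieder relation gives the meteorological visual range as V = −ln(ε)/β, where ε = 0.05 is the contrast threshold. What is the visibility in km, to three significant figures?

3.01 km

V = −ln(0.05) / 0.994 = 2.996 / 0.994 = 3.0138 km.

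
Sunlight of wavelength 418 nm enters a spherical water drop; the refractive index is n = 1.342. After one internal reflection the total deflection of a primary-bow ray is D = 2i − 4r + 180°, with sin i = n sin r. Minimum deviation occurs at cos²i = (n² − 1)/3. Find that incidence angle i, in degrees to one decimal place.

cos²i = (1.342² − 1)/3 = (1.80096 − 1)/3 = 0.26699.
cos i = 0.51671, so i = 58.888°.

58.9°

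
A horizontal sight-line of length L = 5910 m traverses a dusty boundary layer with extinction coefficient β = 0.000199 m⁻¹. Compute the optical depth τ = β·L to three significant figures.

τ = β·L = 0.000199 × 5910 = 1.1761.

1.18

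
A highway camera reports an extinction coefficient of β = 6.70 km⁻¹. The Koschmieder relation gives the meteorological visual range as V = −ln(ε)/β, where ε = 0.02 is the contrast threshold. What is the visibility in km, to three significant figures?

V = −ln(0.02) / 6.70 = 3.912 / 6.70 = 0.5839 km.

0.584 km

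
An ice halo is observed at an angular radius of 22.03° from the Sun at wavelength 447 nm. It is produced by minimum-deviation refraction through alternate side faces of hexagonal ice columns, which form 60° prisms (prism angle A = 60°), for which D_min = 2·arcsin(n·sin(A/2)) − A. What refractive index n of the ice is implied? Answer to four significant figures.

Rearranging: n = sin((D_min + A)/2) / sin(A/2).
(D_min + A)/2 = (22.03° + 60°)/2 = 41.015°.
n = sin 41.015° / sin 30° = 0.6563 / 0.5000 = 1.3125.

1.313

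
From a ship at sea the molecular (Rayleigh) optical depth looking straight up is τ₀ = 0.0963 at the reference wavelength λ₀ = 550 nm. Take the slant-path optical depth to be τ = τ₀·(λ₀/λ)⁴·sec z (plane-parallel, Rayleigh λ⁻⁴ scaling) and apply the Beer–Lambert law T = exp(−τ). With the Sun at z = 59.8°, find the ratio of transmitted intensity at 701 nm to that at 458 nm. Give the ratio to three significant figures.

1.38

Airmass: sec 59.8° = 1.9880.
τ(701 nm) = 0.0963 × (550/701)⁴ × 1.9880 = 0.0963 × 0.3789 × 1.9880 = 0.0725.
τ(458 nm) = 0.0963 × (550/458)⁴ × 1.9880 = 0.0963 × 2.0796 × 1.9880 = 0.3981.
T(701)/T(458) = exp(τ_B − τ_A) = exp(0.3256) = 1.3848.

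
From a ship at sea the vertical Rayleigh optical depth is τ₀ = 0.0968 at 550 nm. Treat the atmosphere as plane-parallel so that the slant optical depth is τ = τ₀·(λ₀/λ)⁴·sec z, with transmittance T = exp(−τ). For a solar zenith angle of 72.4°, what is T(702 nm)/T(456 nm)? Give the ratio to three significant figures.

Airmass: sec 72.4° = 3.3072.
τ(702 nm) = 0.0968 × (550/702)⁴ × 3.3072 = 0.0968 × 0.3768 × 3.3072 = 0.1206.
τ(456 nm) = 0.0968 × (550/456)⁴ × 3.3072 = 0.0968 × 2.1164 × 3.3072 = 0.6775.
T(702)/T(456) = exp(τ_B − τ_A) = exp(0.5569) = 1.7453.

1.75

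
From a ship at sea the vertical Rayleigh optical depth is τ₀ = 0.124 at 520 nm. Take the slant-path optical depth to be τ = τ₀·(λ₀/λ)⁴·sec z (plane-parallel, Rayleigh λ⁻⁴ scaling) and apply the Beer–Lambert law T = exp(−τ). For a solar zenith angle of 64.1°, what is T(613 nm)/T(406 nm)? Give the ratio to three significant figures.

Airmass: sec 64.1° = 2.2894.
τ(613 nm) = 0.124 × (520/613)⁴ × 2.2894 = 0.124 × 0.5178 × 2.2894 = 0.1470.
τ(406 nm) = 0.124 × (520/406)⁴ × 2.2894 = 0.124 × 2.6910 × 2.2894 = 0.7639.
T(613)/T(406) = exp(τ_B − τ_A) = exp(0.6169) = 1.8532.

1.85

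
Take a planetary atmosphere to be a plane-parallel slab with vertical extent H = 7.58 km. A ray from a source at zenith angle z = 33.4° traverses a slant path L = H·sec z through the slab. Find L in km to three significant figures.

9.08 km

sec z = 1/cos 33.4° = 1.1978.
L = 7.58 × 1.1978 = 9.079 km.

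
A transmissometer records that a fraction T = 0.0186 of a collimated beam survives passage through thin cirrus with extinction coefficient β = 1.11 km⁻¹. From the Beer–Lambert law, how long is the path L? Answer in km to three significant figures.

Beer–Lambert: T = exp(−βL) ⇒ L = −ln(T)/β = −ln(0.0186)/1.11 = 3.9846/1.11 = 3.59 km.

3.59 km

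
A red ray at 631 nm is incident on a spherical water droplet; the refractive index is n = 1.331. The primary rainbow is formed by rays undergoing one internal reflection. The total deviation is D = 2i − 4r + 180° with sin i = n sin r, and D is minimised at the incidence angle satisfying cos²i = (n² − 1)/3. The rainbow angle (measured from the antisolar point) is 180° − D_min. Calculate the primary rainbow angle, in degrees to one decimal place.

cos²i = (1.77156 − 1)/3 = 0.25719; i = arccos(0.50714) = 59.527°.
sin r = sin 59.527°/1.331 = 0.64753; r = 40.356°.
D_min = 2·59.527° − 4·40.356° + 180° = 137.630°.
Rainbow angle = 180° − D_min = 42.370°.

42.4°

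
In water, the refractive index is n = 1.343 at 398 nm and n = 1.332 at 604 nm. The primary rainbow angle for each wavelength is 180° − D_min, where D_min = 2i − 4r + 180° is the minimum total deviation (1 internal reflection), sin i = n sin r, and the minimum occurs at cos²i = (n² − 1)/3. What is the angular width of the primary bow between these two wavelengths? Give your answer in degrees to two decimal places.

At 398 nm (n = 1.343): cos²i = 0.26788 → i = 58.830°, r = 39.577°, D_min = 139.354°, rainbow angle = 40.646°.
At 604 nm (n = 1.332): cos²i = 0.25807 → i = 59.469°, r = 40.290°, D_min = 137.776°, rainbow angle = 42.224°.
Angular width = |40.646° − 42.224°| = 1.578°.

1.58°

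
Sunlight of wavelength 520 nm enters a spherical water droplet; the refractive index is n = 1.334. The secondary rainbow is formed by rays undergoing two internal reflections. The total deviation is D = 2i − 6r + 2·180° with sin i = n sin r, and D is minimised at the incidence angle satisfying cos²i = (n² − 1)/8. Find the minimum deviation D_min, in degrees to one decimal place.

231.2°

cos²i = (1.77956 − 1)/8 = 0.09744; i = arccos(0.31216) = 71.810°.
sin r = sin 71.810°/1.334 = 0.71217; r = 45.411°.
D_min = 2·71.810° − 6·45.411° + 360° = 231.153°.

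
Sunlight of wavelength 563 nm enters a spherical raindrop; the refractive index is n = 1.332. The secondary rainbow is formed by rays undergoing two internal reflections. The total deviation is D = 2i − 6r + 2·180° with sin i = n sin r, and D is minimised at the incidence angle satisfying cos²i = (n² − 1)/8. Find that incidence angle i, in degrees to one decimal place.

cos²i = (1.332² − 1)/8 = (1.77422 − 1)/8 = 0.09678.
cos i = 0.31109, so i = 71.875°.

71.9°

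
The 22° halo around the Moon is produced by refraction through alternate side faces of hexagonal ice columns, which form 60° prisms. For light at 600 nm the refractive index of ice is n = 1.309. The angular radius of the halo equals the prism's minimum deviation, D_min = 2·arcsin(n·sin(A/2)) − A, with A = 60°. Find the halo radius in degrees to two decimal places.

21.76°

n·sin(A/2) = 1.309 × sin 30° = 1.309 × 0.5000 = 0.6545.
D_min = 2·arcsin(0.6545) − 60° = 2 × 40.882° − 60° = 21.763°.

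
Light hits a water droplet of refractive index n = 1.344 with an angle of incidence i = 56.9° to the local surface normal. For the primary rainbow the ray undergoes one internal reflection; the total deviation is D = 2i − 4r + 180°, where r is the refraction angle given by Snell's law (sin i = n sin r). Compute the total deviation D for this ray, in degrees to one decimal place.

139.6°

sin r = sin 56.9° / 1.344 = 0.8377/1.344 = 0.6233; r = 38.56°.
D = 2·56.9° − 4·38.56° + 180° = 113.80° − 154.23° + 180° = 139.57°.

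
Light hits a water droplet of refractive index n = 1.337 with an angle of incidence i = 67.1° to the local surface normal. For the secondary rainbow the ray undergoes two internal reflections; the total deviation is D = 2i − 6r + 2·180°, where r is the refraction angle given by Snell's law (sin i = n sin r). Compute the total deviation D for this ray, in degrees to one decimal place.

232.9°

sin r = sin 67.1° / 1.337 = 0.9212/1.337 = 0.6890; r = 43.55°.
D = 2·67.1° − 6·43.55° + 2·180° = 134.20° − 261.30° + 360° = 232.90°.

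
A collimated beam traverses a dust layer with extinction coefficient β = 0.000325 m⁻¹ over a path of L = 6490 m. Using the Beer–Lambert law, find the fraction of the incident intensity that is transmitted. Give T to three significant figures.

τ = β·L = 0.000325 × 6490 = 2.1092.
T = exp(−2.1092) = 0.1213.

0.121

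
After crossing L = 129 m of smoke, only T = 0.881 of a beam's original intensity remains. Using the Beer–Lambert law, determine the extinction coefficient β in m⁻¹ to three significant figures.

0.000982 m⁻¹

Beer–Lambert: T = exp(−βL) ⇒ β = −ln(T)/L = −ln(0.881)/129 = 0.1267/129 = 0.0009822 m⁻¹.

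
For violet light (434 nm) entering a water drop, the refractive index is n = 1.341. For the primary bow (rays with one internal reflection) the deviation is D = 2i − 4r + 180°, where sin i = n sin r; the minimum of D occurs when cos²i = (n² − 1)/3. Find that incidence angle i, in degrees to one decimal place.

cos²i = (1.341² − 1)/3 = (1.79828 − 1)/3 = 0.26609.
cos i = 0.51584, so i = 58.946°.

58.9°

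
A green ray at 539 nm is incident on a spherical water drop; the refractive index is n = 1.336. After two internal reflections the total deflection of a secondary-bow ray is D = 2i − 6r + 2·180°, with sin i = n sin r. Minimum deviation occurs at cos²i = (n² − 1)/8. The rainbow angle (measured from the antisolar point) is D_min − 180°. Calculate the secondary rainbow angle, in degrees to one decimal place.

51.7°

cos²i = (1.78490 − 1)/8 = 0.09811; i = arccos(0.31323) = 71.746°.
sin r = sin 71.746°/1.336 = 0.71084; r = 45.303°.
D_min = 2·71.746° − 6·45.303° + 360° = 231.674°.
Rainbow angle = D_min − 180° = 51.674°.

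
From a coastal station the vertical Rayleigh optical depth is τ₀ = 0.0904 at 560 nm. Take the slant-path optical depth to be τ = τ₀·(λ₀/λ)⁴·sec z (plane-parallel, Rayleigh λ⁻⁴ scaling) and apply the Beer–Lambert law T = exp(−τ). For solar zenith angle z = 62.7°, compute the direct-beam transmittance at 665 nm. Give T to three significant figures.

0.906

sec 62.7° = 2.1803.
τ = 0.0904 × (560/665)⁴ × 2.1803 = 0.0904 × 0.5029 × 2.1803 = 0.0991.
T = exp(−0.0991) = 0.9056.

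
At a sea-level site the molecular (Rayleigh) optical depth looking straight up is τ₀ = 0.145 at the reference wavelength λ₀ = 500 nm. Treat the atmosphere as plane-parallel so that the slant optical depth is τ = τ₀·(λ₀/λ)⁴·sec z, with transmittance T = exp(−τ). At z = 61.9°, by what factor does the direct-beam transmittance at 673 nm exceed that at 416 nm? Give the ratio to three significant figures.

1.73

Airmass: sec 61.9° = 2.1231.
τ(673 nm) = 0.145 × (500/673)⁴ × 2.1231 = 0.145 × 0.3047 × 2.1231 = 0.0938.
τ(416 nm) = 0.145 × (500/416)⁴ × 2.1231 = 0.145 × 2.0869 × 2.1231 = 0.6425.
T(673)/T(416) = exp(τ_B − τ_A) = exp(0.5487) = 1.7309.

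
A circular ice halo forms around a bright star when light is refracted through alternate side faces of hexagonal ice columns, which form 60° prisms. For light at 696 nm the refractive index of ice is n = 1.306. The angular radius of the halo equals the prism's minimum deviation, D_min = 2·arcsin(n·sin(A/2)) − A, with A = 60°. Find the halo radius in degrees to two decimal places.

n·sin(A/2) = 1.306 × sin 30° = 1.306 × 0.5000 = 0.6530.
D_min = 2·arcsin(0.6530) − 60° = 2 × 40.768° − 60° = 21.536°.

21.54°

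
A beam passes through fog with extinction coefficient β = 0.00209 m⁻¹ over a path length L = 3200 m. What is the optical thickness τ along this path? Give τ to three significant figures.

6.69

τ = β·L = 0.00209 × 3200 = 6.6880.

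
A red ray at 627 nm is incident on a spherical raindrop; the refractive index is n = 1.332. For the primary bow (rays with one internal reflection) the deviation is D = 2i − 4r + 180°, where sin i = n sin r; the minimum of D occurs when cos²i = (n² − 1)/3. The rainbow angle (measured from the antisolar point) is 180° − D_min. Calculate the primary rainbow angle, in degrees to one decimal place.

42.2°

cos²i = (1.77422 − 1)/3 = 0.25807; i = arccos(0.50801) = 59.469°.
sin r = sin 59.469°/1.332 = 0.64666; r = 40.290°.
D_min = 2·59.469° − 4·40.290° + 180° = 137.776°.
Rainbow angle = 180° − D_min = 42.224°.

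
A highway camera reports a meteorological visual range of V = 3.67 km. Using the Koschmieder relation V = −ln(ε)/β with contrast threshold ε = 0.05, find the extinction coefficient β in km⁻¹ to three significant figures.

0.816 km⁻¹

β = −ln(0.05) / V = 2.996 / 3.67 = 0.8163 km⁻¹.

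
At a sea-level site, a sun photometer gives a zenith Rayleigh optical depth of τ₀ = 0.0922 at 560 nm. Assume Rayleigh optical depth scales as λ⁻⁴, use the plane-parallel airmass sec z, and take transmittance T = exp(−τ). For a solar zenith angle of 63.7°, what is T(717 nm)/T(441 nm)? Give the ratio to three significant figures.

Airmass: sec 63.7° = 2.2570.
τ(717 nm) = 0.0922 × (560/717)⁴ × 2.2570 = 0.0922 × 0.3721 × 2.2570 = 0.0774.
τ(441 nm) = 0.0922 × (560/441)⁴ × 2.2570 = 0.0922 × 2.6001 × 2.2570 = 0.5411.
T(717)/T(441) = exp(τ_B − τ_A) = exp(0.4636) = 1.5898.

1.59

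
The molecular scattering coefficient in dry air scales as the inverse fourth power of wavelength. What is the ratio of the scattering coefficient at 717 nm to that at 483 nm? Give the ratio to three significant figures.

Rayleigh scattering ∝ λ⁻⁴, so the ratio of coefficients is the inverse fourth power of the wavelength ratio.
σ(717)/σ(483) = (483/717)⁴ = (0.6736)⁴ = 0.2059.

0.206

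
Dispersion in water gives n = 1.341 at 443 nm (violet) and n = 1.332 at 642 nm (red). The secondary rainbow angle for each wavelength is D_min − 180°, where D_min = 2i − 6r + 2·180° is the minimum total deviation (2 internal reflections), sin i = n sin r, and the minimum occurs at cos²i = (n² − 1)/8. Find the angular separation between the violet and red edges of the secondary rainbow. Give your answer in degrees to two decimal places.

2.34°

At 443 nm (n = 1.341): cos²i = 0.09979 → i = 71.586°, r = 45.034°, D_min = 232.966°, rainbow angle = 52.966°.
At 642 nm (n = 1.332): cos²i = 0.09678 → i = 71.875°, r = 45.520°, D_min = 230.628°, rainbow angle = 50.628°.
Angular width = |52.966° − 50.628°| = 2.337°.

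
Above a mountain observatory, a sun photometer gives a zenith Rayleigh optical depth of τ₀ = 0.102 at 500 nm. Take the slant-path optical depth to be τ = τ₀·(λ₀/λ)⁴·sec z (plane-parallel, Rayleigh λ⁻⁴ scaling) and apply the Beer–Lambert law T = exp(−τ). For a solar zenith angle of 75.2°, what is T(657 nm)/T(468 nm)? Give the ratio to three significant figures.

1.47

Airmass: sec 75.2° = 3.9147.
τ(657 nm) = 0.102 × (500/657)⁴ × 3.9147 = 0.102 × 0.3354 × 3.9147 = 0.1339.
τ(468 nm) = 0.102 × (500/468)⁴ × 3.9147 = 0.102 × 1.3029 × 3.9147 = 0.5202.
T(657)/T(468) = exp(τ_B − τ_A) = exp(0.3863) = 1.4715.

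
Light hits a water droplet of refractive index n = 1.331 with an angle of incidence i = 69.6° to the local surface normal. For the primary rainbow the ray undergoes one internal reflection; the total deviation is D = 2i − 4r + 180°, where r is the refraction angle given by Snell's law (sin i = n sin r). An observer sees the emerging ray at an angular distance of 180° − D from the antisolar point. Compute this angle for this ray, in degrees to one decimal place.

sin r = sin 69.6° / 1.331 = 0.9373/1.331 = 0.7042; r = 44.76°.
D = 2·69.6° − 4·44.76° + 180° = 139.20° − 179.06° + 180° = 140.14°.
Angle from antisolar point = 180° − D = 39.86°.

39.9°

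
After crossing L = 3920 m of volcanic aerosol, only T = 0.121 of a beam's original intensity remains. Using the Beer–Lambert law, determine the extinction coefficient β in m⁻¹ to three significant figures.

Beer–Lambert: T = exp(−βL) ⇒ β = −ln(T)/L = −ln(0.121)/3920 = 2.1120/3920 = 0.0005388 m⁻¹.

0.000539 m⁻¹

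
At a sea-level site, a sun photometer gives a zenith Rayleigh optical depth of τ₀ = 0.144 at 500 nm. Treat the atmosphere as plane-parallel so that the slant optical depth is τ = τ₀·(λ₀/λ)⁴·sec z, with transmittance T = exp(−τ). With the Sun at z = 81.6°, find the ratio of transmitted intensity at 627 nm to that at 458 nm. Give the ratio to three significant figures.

Airmass: sec 81.6° = 6.8454.
τ(627 nm) = 0.144 × (500/627)⁴ × 6.8454 = 0.144 × 0.4044 × 6.8454 = 0.3986.
τ(458 nm) = 0.144 × (500/458)⁴ × 6.8454 = 0.144 × 1.4204 × 6.8454 = 1.4002.
T(627)/T(458) = exp(τ_B − τ_A) = exp(1.0015) = 2.7225.

2.72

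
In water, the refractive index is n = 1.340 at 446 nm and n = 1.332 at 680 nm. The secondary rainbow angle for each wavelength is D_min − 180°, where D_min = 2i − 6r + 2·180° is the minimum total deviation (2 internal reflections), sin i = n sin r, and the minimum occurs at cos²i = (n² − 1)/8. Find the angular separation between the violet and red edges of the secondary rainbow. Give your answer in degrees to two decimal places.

At 446 nm (n = 1.340): cos²i = 0.09945 → i = 71.618°, r = 45.088°, D_min = 232.709°, rainbow angle = 52.709°.
At 680 nm (n = 1.332): cos²i = 0.09678 → i = 71.875°, r = 45.520°, D_min = 230.628°, rainbow angle = 50.628°.
Angular width = |52.709° − 50.628°| = 2.080°.

2.08°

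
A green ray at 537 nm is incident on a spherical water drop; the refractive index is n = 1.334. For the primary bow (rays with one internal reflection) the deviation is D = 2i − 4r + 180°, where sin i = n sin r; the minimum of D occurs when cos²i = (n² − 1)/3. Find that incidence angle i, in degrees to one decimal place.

59.4°

cos²i = (1.334² − 1)/3 = (1.77956 − 1)/3 = 0.25985.
cos i = 0.50976, so i = 59.352°.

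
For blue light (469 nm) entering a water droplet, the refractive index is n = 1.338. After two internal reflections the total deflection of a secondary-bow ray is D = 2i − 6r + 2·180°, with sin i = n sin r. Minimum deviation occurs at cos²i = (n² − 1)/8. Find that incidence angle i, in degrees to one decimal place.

71.7°

cos²i = (1.338² − 1)/8 = (1.79024 − 1)/8 = 0.09878.
cos i = 0.31429, so i = 71.682°.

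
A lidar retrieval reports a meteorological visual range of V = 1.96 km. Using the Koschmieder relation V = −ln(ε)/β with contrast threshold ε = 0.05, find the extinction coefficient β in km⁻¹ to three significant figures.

1.53 km⁻¹

β = −ln(0.05) / V = 2.996 / 1.96 = 1.5284 km⁻¹.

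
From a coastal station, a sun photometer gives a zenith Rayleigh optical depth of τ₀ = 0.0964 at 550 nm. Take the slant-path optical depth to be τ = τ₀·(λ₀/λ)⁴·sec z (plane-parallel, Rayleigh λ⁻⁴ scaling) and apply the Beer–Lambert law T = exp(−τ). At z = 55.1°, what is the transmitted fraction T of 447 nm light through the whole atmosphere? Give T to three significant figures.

sec 55.1° = 1.7478.
τ = 0.0964 × (550/447)⁴ × 1.7478 = 0.0964 × 2.2920 × 1.7478 = 0.3862.
T = exp(−0.3862) = 0.6796.

0.680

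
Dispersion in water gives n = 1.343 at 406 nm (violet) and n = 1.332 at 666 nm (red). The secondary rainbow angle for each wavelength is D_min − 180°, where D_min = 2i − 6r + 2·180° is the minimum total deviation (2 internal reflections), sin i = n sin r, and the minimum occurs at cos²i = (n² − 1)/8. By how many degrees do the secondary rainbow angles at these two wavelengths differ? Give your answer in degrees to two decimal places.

2.85°

At 406 nm (n = 1.343): cos²i = 0.10046 → i = 71.522°, r = 44.928°, D_min = 233.478°, rainbow angle = 53.478°.
At 666 nm (n = 1.332): cos²i = 0.09678 → i = 71.875°, r = 45.520°, D_min = 230.628°, rainbow angle = 50.628°.
Angular width = |53.478° − 50.628°| = 2.849°.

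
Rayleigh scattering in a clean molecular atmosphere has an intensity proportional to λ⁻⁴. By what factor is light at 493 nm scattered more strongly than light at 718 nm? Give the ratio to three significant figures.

Rayleigh scattering ∝ λ⁻⁴, so the ratio of coefficients is the inverse fourth power of the wavelength ratio.
σ(493)/σ(718) = (718/493)⁴ = (1.4564)⁴ = 4.499.

4.50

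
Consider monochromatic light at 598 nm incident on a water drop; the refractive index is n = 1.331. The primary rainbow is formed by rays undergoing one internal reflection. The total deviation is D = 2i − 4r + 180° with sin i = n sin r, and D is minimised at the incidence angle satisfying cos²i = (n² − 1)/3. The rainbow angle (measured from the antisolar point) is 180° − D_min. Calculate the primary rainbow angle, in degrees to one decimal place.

cos²i = (1.77156 − 1)/3 = 0.25719; i = arccos(0.50714) = 59.527°.
sin r = sin 59.527°/1.331 = 0.64753; r = 40.356°.
D_min = 2·59.527° − 4·40.356° + 180° = 137.630°.
Rainbow angle = 180° − D_min = 42.370°.

42.4°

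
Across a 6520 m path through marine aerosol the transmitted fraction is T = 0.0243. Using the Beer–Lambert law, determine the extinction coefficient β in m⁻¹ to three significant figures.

Beer–Lambert: T = exp(−βL) ⇒ β = −ln(T)/L = −ln(0.0243)/6520 = 3.7173/6520 = 0.0005701 m⁻¹.

0.000570 m⁻¹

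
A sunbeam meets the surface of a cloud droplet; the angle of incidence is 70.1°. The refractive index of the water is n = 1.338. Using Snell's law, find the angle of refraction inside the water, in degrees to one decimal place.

44.6°

Snell: sin θ_r = sin θ_i / n = sin 70.1° / 1.338 = 0.9403 / 1.338 = 0.7028.
θ_r = arcsin(0.7028) = 44.65°.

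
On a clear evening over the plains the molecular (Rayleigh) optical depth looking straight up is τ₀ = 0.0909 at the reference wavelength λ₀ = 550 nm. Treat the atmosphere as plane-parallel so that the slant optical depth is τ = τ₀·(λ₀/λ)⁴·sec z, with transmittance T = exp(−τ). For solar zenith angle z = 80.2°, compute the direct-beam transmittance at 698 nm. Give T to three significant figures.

sec 80.2° = 5.8751.
τ = 0.0909 × (550/698)⁴ × 5.8751 = 0.0909 × 0.3855 × 5.8751 = 0.2059.
T = exp(−0.2059) = 0.8139.

0.814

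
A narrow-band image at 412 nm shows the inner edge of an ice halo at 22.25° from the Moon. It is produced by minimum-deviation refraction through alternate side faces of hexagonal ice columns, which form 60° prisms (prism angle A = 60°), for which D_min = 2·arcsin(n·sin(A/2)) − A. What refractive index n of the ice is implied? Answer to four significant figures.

1.315

Rearranging: n = sin((D_min + A)/2) / sin(A/2).
(D_min + A)/2 = (22.25° + 60°)/2 = 41.125°.
n = sin 41.125° / sin 30° = 0.6577 / 0.5000 = 1.3154.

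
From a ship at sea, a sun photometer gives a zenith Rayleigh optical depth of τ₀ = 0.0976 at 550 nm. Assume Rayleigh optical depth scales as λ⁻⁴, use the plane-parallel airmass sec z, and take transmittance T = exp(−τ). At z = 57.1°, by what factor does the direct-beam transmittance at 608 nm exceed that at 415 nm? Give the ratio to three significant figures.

Airmass: sec 57.1° = 1.8410.
τ(608 nm) = 0.0976 × (550/608)⁴ × 1.8410 = 0.0976 × 0.6696 × 1.8410 = 0.1203.
τ(415 nm) = 0.0976 × (550/415)⁴ × 1.8410 = 0.0976 × 3.0850 × 1.8410 = 0.5543.
T(608)/T(415) = exp(τ_B − τ_A) = exp(0.4340) = 1.5434.

1.54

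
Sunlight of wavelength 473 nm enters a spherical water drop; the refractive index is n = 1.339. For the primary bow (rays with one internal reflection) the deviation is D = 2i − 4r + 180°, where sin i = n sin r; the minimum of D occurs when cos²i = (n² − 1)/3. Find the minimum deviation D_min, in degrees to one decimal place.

cos²i = (1.79292 − 1)/3 = 0.26431; i = arccos(0.51411) = 59.062°.
sin r = sin 59.062°/1.339 = 0.64057; r = 39.834°.
D_min = 2·59.062° − 4·39.834° + 180° = 138.786°.

138.8°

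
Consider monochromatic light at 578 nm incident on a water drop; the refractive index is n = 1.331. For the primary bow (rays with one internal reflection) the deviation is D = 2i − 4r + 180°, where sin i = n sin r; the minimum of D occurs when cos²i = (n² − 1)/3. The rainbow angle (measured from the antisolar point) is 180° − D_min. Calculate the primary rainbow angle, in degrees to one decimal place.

42.4°

cos²i = (1.77156 − 1)/3 = 0.25719; i = arccos(0.50714) = 59.527°.
sin r = sin 59.527°/1.331 = 0.64753; r = 40.356°.
D_min = 2·59.527° − 4·40.356° + 180° = 137.630°.
Rainbow angle = 180° − D_min = 42.370°.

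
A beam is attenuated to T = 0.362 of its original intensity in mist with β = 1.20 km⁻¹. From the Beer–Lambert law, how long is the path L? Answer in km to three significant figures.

0.847 km

Beer–Lambert: T = exp(−βL) ⇒ L = −ln(T)/β = −ln(0.362)/1.20 = 1.0161/1.20 = 0.8468 km.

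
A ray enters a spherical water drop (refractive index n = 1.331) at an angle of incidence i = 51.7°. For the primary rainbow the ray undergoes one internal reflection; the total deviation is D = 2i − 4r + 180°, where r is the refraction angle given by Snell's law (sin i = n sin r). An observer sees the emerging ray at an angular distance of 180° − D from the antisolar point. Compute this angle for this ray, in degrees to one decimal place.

sin r = sin 51.7° / 1.331 = 0.7848/1.331 = 0.5896; r = 36.13°.
D = 2·51.7° − 4·36.13° + 180° = 103.40° − 144.52° + 180° = 138.88°.
Angle from antisolar point = 180° − D = 41.12°.

41.1°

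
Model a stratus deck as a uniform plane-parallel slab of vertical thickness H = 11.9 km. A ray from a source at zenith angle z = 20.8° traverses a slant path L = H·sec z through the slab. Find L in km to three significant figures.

sec z = 1/cos 20.8° = 1.0697.
L = 11.9 × 1.0697 = 12.730 km.

12.7 km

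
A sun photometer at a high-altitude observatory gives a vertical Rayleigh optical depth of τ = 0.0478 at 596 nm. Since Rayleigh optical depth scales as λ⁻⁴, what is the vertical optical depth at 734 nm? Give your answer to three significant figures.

τ(734 nm) = τ(596 nm) × (596/734)⁴ = 0.0478 × (0.8120)⁴ = 0.0478 × 0.4347 = 0.0208.

0.0208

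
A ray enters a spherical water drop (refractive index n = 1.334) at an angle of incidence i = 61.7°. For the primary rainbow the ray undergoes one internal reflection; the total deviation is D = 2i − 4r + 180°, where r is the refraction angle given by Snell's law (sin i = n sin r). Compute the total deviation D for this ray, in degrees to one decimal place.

sin r = sin 61.7° / 1.334 = 0.8805/1.334 = 0.6600; r = 41.30°.
D = 2·61.7° − 4·41.30° + 180° = 123.40° − 165.21° + 180° = 138.19°.

138.2°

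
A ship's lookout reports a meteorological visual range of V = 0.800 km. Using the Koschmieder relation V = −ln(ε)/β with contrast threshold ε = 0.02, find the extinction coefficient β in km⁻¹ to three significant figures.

β = −ln(0.02) / V = 3.912 / 0.800 = 4.8900 km⁻¹.

4.89 km⁻¹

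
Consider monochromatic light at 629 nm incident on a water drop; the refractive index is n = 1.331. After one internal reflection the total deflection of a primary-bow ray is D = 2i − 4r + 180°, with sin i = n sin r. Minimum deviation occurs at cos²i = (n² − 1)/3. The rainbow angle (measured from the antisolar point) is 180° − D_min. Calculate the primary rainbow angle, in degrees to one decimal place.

cos²i = (1.77156 − 1)/3 = 0.25719; i = arccos(0.50714) = 59.527°.
sin r = sin 59.527°/1.331 = 0.64753; r = 40.356°.
D_min = 2·59.527° − 4·40.356° + 180° = 137.630°.
Rainbow angle = 180° − D_min = 42.370°.

42.4°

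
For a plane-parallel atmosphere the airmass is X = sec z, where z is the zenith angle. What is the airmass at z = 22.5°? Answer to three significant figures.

1.08

X = sec z = 1/cos 22.5° = 1/0.9239 = 1.0824.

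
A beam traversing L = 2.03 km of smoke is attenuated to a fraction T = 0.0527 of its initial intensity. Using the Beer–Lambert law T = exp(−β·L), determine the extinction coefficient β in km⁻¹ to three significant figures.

Beer–Lambert: T = exp(−βL) ⇒ β = −ln(T)/L = −ln(0.0527)/2.03 = 2.9431/2.03 = 1.45 km⁻¹.

1.45 km⁻¹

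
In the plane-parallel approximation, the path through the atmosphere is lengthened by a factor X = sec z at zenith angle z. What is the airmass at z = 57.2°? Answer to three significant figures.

X = sec z = 1/cos 57.2° = 1/0.5417 = 1.8460.

1.85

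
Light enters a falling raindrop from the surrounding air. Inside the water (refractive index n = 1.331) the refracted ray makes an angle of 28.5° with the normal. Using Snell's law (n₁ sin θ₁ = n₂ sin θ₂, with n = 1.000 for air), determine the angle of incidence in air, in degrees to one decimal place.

Snell: sin θ_i = n · sin θ_r = 1.331 × sin 28.5° = 1.331 × 0.4772 = 0.6351.
θ_i = arcsin(0.6351) = 39.43°.

39.4°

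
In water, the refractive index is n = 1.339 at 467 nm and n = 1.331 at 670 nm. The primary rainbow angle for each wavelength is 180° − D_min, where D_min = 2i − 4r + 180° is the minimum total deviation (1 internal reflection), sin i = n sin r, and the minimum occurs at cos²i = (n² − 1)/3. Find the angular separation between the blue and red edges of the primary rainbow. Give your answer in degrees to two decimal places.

At 467 nm (n = 1.339): cos²i = 0.26431 → i = 59.062°, r = 39.834°, D_min = 138.786°, rainbow angle = 41.214°.
At 670 nm (n = 1.331): cos²i = 0.25719 → i = 59.527°, r = 40.356°, D_min = 137.630°, rainbow angle = 42.370°.
Angular width = |41.214° − 42.370°| = 1.156°.

1.16°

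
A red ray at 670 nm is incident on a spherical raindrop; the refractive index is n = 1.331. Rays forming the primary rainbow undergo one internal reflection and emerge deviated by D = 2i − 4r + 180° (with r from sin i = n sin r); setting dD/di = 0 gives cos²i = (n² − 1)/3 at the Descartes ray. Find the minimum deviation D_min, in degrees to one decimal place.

cos²i = (1.77156 − 1)/3 = 0.25719; i = arccos(0.50714) = 59.527°.
sin r = sin 59.527°/1.331 = 0.64753; r = 40.356°.
D_min = 2·59.527° − 4·40.356° + 180° = 137.630°.

137.6°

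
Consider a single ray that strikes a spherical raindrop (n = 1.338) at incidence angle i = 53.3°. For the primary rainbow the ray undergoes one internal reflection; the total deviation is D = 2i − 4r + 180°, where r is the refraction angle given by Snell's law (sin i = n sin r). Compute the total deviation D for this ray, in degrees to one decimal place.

139.3°

sin r = sin 53.3° / 1.338 = 0.8018/1.338 = 0.5992; r = 36.82°.
D = 2·53.3° − 4·36.82° + 180° = 106.60° − 147.26° + 180° = 139.34°.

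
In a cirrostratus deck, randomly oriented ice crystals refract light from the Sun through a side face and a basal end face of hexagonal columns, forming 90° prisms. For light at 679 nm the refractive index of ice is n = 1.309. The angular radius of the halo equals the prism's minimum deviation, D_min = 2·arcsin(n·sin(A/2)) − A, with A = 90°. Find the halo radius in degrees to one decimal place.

n·sin(A/2) = 1.309 × sin 45° = 1.309 × 0.7071 = 0.9256.
D_min = 2·arcsin(0.9256) − 90° = 2 × 67.759° − 90° = 45.519°.

45.5°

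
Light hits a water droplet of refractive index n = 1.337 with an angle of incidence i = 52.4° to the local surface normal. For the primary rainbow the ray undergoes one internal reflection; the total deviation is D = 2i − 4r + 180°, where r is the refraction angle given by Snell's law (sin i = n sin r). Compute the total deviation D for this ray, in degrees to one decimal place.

139.4°

sin r = sin 52.4° / 1.337 = 0.7923/1.337 = 0.5926; r = 36.34°.
D = 2·52.4° − 4·36.34° + 180° = 104.80° − 145.36° + 180° = 139.44°.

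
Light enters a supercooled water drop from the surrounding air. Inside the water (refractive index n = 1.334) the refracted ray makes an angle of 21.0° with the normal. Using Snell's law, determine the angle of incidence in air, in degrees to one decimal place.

28.6°

Snell: sin θ_i = n · sin θ_r = 1.334 × sin 21.0° = 1.334 × 0.3584 = 0.4781.
θ_i = arcsin(0.4781) = 28.56°.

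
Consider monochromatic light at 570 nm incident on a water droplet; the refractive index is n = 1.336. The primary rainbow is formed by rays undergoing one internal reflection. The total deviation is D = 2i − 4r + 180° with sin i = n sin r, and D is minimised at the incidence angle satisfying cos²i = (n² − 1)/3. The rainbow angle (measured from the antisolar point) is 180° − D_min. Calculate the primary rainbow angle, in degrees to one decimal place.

cos²i = (1.78490 − 1)/3 = 0.26163; i = arccos(0.51150) = 59.236°.
sin r = sin 59.236°/1.336 = 0.64318; r = 40.029°.
D_min = 2·59.236° − 4·40.029° + 180° = 138.356°.
Rainbow angle = 180° − D_min = 41.644°.

41.6°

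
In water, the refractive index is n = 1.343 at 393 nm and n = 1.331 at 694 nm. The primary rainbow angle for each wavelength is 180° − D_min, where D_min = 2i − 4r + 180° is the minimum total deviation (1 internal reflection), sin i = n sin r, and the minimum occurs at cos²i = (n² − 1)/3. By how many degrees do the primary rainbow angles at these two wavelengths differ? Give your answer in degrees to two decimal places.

At 393 nm (n = 1.343): cos²i = 0.26788 → i = 58.830°, r = 39.577°, D_min = 139.354°, rainbow angle = 40.646°.
At 694 nm (n = 1.331): cos²i = 0.25719 → i = 59.527°, r = 40.356°, D_min = 137.630°, rainbow angle = 42.370°.
Angular width = |40.646° − 42.370°| = 1.724°.

1.72°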